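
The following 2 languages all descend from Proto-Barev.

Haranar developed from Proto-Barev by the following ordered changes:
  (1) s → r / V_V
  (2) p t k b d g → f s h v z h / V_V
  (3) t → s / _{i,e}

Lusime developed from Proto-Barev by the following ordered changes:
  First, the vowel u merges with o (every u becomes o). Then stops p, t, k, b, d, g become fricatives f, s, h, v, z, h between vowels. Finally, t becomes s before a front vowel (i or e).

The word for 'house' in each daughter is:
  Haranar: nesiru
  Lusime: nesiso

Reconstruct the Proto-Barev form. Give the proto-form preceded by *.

Position 5: Haranar has r, Lusime has s. Taking the neighbouring segments as reconstructed: Haranar r could go back to *s or *r; Lusime s could go back to *t or *s — the one source consistent with every daughter is *s.
Position 3: Haranar has s, Lusime has s. Taking the neighbouring segments as reconstructed: Haranar s can only go back to *t; Lusime s could go back to *t or *s — the one source consistent with every daughter is *t.
This points to *netisu. Verify forward in each daughter:
Haranar: *netisu
  netisu → netiru   [rhotacism]
  netiru → nesiru   [intervocalic lenition]
  nesiru (rule 3 does not apply)
  giving Haranar nesiru.
Lusime: start from *netisu.
  rule 1 (vowel merger): netisu → netiso
  rule 2 (intervocalic lenition): netiso → nesiso
  rule 3: no change — nesiso
  ⇒ Lusime nesiso
No other proto-form is consistent with every reflex, so the reconstruction is *netisu.

*netisu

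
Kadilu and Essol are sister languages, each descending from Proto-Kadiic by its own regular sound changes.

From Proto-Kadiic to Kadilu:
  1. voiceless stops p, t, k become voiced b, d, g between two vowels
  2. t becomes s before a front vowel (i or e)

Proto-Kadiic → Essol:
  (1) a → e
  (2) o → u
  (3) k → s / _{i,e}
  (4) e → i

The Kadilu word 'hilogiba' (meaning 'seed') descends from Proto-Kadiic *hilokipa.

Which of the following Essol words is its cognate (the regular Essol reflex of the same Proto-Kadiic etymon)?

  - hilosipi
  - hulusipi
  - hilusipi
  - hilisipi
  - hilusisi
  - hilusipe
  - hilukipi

hilusipi

Essol: *hilokipa
  hilokipa → hilokipe   [vowel merger]
  hilokipe → hilukipe   [vowel merger]
  hilukipe → hilusipe   [palatalisation]
  hilusipe → hilusipi   [vowel merger]
  giving Essol hilusipi.
Only 'hilusipi' matches the regular Essol development of *hilokipa.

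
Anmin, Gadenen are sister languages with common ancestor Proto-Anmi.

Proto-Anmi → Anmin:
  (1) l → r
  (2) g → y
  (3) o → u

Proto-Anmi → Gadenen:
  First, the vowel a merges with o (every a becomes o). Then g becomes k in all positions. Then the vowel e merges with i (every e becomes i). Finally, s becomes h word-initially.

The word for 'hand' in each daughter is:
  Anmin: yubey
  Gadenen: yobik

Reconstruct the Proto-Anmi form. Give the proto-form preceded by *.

*yobeg

Position 4: Anmin has e, Gadenen has i. Anmin preserves e here (none of its changes turn any other segment into e), so the proto-segment is *e.
Position 5: Anmin has y, Gadenen has k. Taking the neighbouring segments as reconstructed: Anmin y could go back to *g or *y; Gadenen k could go back to *k or *g — the one source consistent with every daughter is *g.
This points to *yobeg. Verify forward in each daughter:
Anmin: *yobeg > yobey > yubey  (by unconditioned shift, vowel merger)
Gadenen: start from *yobeg.
  rule 1: no change — yobeg
  rule 2 (unconditioned shift): yobeg → yobek
  rule 3 (vowel merger): yobek → yobik
  rule 4: no change — yobik
  ⇒ Gadenen yobik
No other proto-form is consistent with every reflex, so the reconstruction is *yobeg.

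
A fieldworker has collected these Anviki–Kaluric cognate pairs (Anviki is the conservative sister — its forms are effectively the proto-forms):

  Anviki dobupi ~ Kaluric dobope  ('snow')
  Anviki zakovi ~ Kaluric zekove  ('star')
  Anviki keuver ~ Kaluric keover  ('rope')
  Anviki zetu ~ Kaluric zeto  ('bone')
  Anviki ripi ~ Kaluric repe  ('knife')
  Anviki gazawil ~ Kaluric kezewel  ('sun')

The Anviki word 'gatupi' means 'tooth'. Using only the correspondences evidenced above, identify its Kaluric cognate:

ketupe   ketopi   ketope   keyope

gazawil ~ kezewel — Anviki g corresponds to Kaluric k word-initially before a back vowel.
zakovi ~ zekove, gazawil ~ kezewel — Anviki a corresponds to Kaluric e after a consonant, before a consonant other than r, m, n, p, b, f, v.
dobupi ~ dobope — Anviki u corresponds to Kaluric o after a consonant, before a labial obstruent.
dobupi ~ dobope, zakovi ~ zekove — Anviki i corresponds to Kaluric e word-finally.
Applying these to Anviki 'gatupi':
  gatupi → katupi   (g→k word-initially before a back vowel)
  katupi → ketupi   (a→e after a consonant, before a consonant other than r, m, n, p, b, f, v)
  ketupi → ketopi   (u→o after a consonant, before a labial obstruent)
  ketopi → ketope   (i→e word-finally)
So the Kaluric cognate is 'ketope'.

ketope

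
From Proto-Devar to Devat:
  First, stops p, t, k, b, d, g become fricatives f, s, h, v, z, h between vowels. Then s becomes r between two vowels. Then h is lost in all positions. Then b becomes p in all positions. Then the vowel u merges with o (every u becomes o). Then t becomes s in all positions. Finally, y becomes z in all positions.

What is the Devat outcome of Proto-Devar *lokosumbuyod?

loorompozod

Devat: *lokosumbuyod
  lokosumbuyod → lohosumbuyod   [intervocalic lenition]
  lohosumbuyod → lohorumbuyod   [rhotacism]
  lohorumbuyod → loorumbuyod   [h-loss]
  loorumbuyod → loorumpuyod   [unconditioned shift]
  loorumpuyod → loorompoyod   [vowel merger]
  loorompoyod (rule 6 does not apply)
  loorompoyod → loorompozod   [unconditioned shift]
  giving Devat loorompozod.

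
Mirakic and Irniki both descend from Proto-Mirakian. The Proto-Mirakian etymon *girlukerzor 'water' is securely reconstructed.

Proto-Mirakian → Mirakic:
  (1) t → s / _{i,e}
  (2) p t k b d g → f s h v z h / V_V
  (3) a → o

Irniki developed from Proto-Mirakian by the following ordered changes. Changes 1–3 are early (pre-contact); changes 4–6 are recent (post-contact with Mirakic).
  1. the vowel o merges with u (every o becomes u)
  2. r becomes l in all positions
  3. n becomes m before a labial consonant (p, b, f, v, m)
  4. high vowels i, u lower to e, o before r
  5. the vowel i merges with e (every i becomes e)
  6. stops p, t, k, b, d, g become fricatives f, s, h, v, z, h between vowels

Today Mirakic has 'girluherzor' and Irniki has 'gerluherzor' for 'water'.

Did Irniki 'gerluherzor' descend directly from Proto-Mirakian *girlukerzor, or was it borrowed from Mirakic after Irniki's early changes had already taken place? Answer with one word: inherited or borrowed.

borrowed

If inherited, *girlukerzor would pass through all of Irniki's changes:
Irniki: *girlukerzor > girlukerzur > gillukelzul > gellukelzul > gelluhelzul  (by vowel merger, unconditioned shift, vowel merger, intervocalic lenition)
If borrowed from Mirakic 'girluherzor' after the early changes, it would undergo only the recent ones:
  rule 4 (pre-rhotic lowering): girluherzor → gerluherzor
  rule 5 (vowel merger): no change (gerluherzor)
  rule 6 (intervocalic lenition): no change (gerluherzor)
  ⇒ as a loan: gerluherzor
Irniki 'gerluherzor' matches the loan outcome 'gerluherzor', not the inherited 'gelluhelzul' — it skipped the early Irniki changes, so it was borrowed from Mirakic.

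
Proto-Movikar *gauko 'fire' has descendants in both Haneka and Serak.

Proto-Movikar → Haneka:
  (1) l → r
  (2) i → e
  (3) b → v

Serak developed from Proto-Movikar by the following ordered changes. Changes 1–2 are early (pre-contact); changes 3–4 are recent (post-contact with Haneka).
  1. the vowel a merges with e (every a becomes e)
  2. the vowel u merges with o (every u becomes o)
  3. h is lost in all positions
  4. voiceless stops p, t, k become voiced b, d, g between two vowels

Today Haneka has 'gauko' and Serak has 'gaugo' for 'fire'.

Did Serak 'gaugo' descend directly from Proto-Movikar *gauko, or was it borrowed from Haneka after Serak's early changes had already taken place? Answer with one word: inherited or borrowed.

borrowed

If inherited, *gauko would pass through all of Serak's changes:
Serak: start from *gauko.
  rule 1 (vowel merger): gauko → geuko
  rule 2 (vowel merger): geuko → geoko
  rule 3: no change — geoko
  rule 4 (intervocalic voicing): geoko → geogo
  ⇒ Serak geogo
If borrowed from Haneka 'gauko' after the early changes, it would undergo only the recent ones:
  rule 3 (h-loss): no change (gauko)
  rule 4 (intervocalic voicing): gauko → gaugo
  ⇒ as a loan: gaugo
Serak 'gaugo' matches the loan outcome 'gaugo', not the inherited 'geogo' — it skipped the early Serak changes, so it was borrowed from Haneka.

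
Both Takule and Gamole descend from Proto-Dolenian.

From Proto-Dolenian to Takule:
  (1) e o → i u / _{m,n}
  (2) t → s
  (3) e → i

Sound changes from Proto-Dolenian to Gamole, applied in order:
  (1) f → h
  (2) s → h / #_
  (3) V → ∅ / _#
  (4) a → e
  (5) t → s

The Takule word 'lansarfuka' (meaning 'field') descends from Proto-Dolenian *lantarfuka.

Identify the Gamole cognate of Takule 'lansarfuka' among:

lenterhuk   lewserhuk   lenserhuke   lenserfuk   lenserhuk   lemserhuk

lenserhuk

Gamole: *lantarfuka > lantarhuka > lantarhuk > lenterhuk > lenserhuk  (by unconditioned shift, apocope, vowel merger, unconditioned shift)
Only 'lenserhuk' matches the regular Gamole development of *lantarfuka.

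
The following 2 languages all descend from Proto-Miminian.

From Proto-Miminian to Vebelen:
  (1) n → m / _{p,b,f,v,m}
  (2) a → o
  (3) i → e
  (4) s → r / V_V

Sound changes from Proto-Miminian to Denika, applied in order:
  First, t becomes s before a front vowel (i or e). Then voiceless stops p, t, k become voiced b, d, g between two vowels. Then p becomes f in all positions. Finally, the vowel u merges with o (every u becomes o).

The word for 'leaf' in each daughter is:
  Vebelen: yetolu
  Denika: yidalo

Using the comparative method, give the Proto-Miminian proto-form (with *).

Position 4: Vebelen has o, Denika has a. Denika preserves a here (none of its changes turn any other segment into a), so the proto-segment is *a.
Position 2: Vebelen has e, Denika has i. Denika preserves i here (none of its changes turn any other segment into i), so the proto-segment is *i.
Position 3: Vebelen has t, Denika has d. Vebelen preserves t here (none of its changes turn any other segment into t), so the proto-segment is *t.
This points to *yitalu. Verify forward in each daughter:
Vebelen: *yitalu > yitolu > yetolu  (by vowel merger, vowel merger)
Denika: start from *yitalu.
  rule 1: no change — yitalu
  rule 2 (intervocalic voicing): yitalu → yidalu
  rule 3: no change — yidalu
  rule 4 (vowel merger): yidalu → yidalo
  ⇒ Denika yidalo
Only *yitalu yields all of Vebelen yetolu, Denika yidalo.

*yitalu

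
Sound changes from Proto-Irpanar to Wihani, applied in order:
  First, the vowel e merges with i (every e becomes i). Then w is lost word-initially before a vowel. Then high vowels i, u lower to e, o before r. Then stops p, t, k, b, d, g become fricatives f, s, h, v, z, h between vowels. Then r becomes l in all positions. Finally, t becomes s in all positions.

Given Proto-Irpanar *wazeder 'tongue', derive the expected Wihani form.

azizel

Wihani: *wazeder > wazidir > azidir > azider > azizer > azizel  (by vowel merger, glide loss, pre-rhotic lowering, intervocalic lenition, unconditioned shift)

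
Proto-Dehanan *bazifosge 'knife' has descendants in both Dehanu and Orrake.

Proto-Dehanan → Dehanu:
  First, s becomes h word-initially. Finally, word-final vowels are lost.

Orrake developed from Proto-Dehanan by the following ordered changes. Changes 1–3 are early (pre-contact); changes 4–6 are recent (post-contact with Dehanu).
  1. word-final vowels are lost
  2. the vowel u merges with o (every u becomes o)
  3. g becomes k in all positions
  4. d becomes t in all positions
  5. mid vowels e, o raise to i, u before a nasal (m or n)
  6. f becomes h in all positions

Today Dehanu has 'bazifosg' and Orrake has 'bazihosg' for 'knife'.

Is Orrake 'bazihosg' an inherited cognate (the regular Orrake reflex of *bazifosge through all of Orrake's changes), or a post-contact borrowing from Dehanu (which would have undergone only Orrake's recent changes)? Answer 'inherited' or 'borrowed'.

borrowed

If inherited, *bazifosge would pass through all of Orrake's changes:
Orrake: *bazifosge
  bazifosge → bazifosg   [apocope]
  bazifosg (rule 2 does not apply)
  bazifosg → bazifosk   [unconditioned shift]
  bazifosk (rule 4 does not apply)
  bazifosk (rule 5 does not apply)
  bazifosk → bazihosk   [unconditioned shift]
  giving Orrake bazihosk.
If borrowed from Dehanu 'bazifosg' after the early changes, it would undergo only the recent ones:
  rule 4 (unconditioned shift): no change (bazifosg)
  rule 5 (pre-nasal raising): no change (bazifosg)
  rule 6 (unconditioned shift): bazifosg → bazihosg
  ⇒ as a loan: bazihosg
Orrake 'bazihosg' matches the loan outcome 'bazihosg', not the inherited 'bazihosk' — it skipped the early Orrake changes, so it was borrowed from Dehanu.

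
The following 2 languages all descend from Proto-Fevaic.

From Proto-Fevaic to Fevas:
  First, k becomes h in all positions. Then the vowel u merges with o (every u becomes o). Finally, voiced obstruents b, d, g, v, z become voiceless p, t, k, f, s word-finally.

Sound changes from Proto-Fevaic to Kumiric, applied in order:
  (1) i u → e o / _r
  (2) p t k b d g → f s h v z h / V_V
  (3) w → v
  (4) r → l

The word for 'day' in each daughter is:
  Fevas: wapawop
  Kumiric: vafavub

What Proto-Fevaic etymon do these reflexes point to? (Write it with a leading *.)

Position 3: Fevas has p, Kumiric has f. Taking the neighbouring segments as reconstructed: Fevas p can only go back to *p; Kumiric f could go back to *p or *f — the one source consistent with every daughter is *p.
Position 7: Fevas has p, Kumiric has b. Kumiric preserves b here (none of its changes turn any other segment into b), so the proto-segment is *b.
This points to *wapawub. Verify forward in each daughter:
Fevas: start from *wapawub.
  rule 1: no change — wapawub
  rule 2 (vowel merger): wapawub → wapawob
  rule 3 (final devoicing): wapawob → wapawop
  ⇒ Fevas wapawop
Kumiric: start from *wapawub.
  rule 1: no change — wapawub
  rule 2 (intervocalic lenition): wapawub → wafawub
  rule 3 (unconditioned shift): wafawub → vafavub
  rule 4: no change — vafavub
  ⇒ Kumiric vafavub
No other proto-form is consistent with every reflex, so the reconstruction is *wapawub.

*wapawub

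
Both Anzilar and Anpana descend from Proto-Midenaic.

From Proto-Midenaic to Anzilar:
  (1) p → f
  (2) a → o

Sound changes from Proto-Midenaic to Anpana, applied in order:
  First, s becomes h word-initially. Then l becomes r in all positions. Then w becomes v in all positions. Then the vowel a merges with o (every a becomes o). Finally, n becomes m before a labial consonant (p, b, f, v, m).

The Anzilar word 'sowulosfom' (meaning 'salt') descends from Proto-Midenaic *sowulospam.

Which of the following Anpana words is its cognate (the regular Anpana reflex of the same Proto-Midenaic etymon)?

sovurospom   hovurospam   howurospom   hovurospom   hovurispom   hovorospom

Anpana: start from *sowulospam.
  rule 1 (debuccalisation): sowulospam → howulospam
  rule 2 (unconditioned shift): howulospam → howurospam
  rule 3 (unconditioned shift): howurospam → hovurospam
  rule 4 (vowel merger): hovurospam → hovurospom
  rule 5: no change — hovurospom
  ⇒ Anpana hovurospom
Among the options, 'hovurospom' alone shows every Anpana change applied in order.

hovurospom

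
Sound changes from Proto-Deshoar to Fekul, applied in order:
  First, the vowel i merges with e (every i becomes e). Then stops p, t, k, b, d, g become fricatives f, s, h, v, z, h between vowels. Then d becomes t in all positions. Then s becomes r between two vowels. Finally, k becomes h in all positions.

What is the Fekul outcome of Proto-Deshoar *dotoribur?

Fekul: *dotoribur
  dotoribur → dotorebur   [vowel merger]
  dotorebur → dosorevur   [intervocalic lenition]
  dosorevur → tosorevur   [unconditioned shift]
  tosorevur → tororevur   [rhotacism]
  tororevur (rule 5 does not apply)
  giving Fekul tororevur.

tororevur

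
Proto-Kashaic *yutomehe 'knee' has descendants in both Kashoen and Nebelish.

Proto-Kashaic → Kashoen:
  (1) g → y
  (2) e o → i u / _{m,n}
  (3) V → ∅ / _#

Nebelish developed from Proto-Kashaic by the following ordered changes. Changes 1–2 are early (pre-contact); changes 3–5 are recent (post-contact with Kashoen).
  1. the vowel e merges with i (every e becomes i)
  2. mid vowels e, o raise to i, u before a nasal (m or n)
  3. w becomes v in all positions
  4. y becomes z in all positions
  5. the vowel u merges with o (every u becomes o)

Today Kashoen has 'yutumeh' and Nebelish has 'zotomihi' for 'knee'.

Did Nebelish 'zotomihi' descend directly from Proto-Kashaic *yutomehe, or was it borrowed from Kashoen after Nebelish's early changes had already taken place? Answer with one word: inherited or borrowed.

If inherited, *yutomehe would pass through all of Nebelish's changes:
Nebelish: *yutomehe > yutomihi > yutumihi > zutumihi > zotomihi  (by vowel merger, pre-nasal raising, unconditioned shift, vowel merger)
If borrowed from Kashoen 'yutumeh' after the early changes, it would undergo only the recent ones:
  rule 3 (unconditioned shift): no change (yutumeh)
  rule 4 (unconditioned shift): yutumeh → zutumeh
  rule 5 (vowel merger): zutumeh → zotomeh
  ⇒ as a loan: zotomeh
Nebelish 'zotomihi' matches the inherited outcome exactly, so it is an inherited cognate, not a loan.

inherited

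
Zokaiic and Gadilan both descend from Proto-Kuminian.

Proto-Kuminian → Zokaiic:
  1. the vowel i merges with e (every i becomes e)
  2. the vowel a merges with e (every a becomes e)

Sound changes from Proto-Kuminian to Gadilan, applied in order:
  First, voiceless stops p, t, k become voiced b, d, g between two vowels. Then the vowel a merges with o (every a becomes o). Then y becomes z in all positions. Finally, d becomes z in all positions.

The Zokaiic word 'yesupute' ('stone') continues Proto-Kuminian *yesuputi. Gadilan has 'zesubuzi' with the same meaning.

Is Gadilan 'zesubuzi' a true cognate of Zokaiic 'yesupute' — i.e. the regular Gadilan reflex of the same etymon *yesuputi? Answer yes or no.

Derive the expected Gadilan reflex of *yesuputi:
Gadilan: *yesuputi
  yesuputi → yesubudi   [intervocalic voicing]
  yesubudi (rule 2 does not apply)
  yesubudi → zesubudi   [unconditioned shift]
  zesubudi → zesubuzi   [unconditioned shift]
  giving Gadilan zesubuzi.
Gadilan 'zesubuzi' matches the regular reflex exactly, so the pair is cognate.

yes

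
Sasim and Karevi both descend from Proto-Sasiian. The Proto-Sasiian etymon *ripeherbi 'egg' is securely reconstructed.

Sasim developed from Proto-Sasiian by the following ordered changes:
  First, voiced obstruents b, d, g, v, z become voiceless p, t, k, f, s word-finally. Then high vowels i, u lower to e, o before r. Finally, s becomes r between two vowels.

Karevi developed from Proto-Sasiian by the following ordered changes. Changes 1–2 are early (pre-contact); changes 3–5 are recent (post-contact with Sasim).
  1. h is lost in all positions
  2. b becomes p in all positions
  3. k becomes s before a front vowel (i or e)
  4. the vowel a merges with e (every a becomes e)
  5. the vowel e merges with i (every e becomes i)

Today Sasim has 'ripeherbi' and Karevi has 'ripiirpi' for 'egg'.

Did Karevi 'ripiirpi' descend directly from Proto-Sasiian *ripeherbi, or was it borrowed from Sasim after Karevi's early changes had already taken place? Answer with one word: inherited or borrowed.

inherited

If inherited, *ripeherbi would pass through all of Karevi's changes:
Karevi: *ripeherbi > ripeerbi > ripeerpi > ripiirpi  (by h-loss, unconditioned shift, vowel merger)
If borrowed from Sasim 'ripeherbi' after the early changes, it would undergo only the recent ones:
  rule 3 (palatalisation): no change (ripeherbi)
  rule 4 (vowel merger): no change (ripeherbi)
  rule 5 (vowel merger): ripeherbi → ripihirbi
  ⇒ as a loan: ripihirbi
Karevi 'ripiirpi' matches the inherited outcome exactly, so it is an inherited cognate, not a loan.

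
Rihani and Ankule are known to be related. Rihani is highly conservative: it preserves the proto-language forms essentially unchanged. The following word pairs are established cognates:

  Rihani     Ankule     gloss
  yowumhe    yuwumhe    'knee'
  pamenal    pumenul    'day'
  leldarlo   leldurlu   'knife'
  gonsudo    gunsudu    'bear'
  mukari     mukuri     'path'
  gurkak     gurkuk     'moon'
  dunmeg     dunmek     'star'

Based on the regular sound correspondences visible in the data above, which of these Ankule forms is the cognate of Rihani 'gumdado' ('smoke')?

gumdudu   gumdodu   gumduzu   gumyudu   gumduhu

pamenal ~ pumenul, gurkak ~ gurkuk — Rihani a corresponds to Ankule u after a consonant, before a consonant other than r, m, n, p, b, f, v.
leldarlo ~ leldurlu, gonsudo ~ gunsudu — Rihani o corresponds to Ankule u word-finally.
Applying these to Rihani 'gumdado':
  gumdado → gumdudo   (a→u after a consonant, before a consonant other than r, m, n, p, b, f, v)
  gumdudo → gumdudu   (o→u word-finally)
So the Ankule cognate is 'gumdudu'.

gumdudu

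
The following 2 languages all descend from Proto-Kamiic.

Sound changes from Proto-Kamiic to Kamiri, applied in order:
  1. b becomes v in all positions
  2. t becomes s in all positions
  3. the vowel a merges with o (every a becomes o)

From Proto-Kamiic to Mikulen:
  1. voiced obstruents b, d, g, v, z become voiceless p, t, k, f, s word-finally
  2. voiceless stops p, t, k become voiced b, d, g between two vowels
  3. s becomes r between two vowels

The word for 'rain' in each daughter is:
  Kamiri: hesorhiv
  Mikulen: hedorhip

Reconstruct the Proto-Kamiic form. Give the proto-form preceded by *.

*hetorhib

Position 8: Kamiri has v, Mikulen has p. Taking the neighbouring segments as reconstructed: Kamiri v could go back to *b or *v; Mikulen p could go back to *p or *b — the one source consistent with every daughter is *b.
Position 3: Kamiri has s, Mikulen has d. Taking the neighbouring segments as reconstructed: Kamiri s could go back to *t or *s; Mikulen d could go back to *t or *d — the one source consistent with every daughter is *t.
This points to *hetorhib. Verify forward in each daughter:
Kamiri: *hetorhib
  hetorhib → hetorhiv   [unconditioned shift]
  hetorhiv → hesorhiv   [unconditioned shift]
  hesorhiv (rule 3 does not apply)
  giving Kamiri hesorhiv.
Mikulen: *hetorhib
  hetorhib → hetorhip   [final devoicing]
  hetorhip → hedorhip   [intervocalic voicing]
  hedorhip (rule 3 does not apply)
  giving Mikulen hedorhip.
Only *hetorhib yields all of Kamiri hesorhiv, Mikulen hedorhip.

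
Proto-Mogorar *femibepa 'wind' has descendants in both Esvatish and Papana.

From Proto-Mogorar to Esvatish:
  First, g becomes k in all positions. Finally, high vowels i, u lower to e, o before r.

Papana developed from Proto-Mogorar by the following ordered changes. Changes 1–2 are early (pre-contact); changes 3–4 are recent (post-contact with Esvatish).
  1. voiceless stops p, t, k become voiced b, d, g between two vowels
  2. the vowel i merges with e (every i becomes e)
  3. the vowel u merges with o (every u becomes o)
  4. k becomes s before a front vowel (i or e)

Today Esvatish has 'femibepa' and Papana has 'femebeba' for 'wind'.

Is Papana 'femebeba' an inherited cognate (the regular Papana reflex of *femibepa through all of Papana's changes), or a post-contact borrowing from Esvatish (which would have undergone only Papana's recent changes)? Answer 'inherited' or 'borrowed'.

inherited

If inherited, *femibepa would pass through all of Papana's changes:
Papana: *femibepa
  femibepa → femibeba   [intervocalic voicing]
  femibeba → femebeba   [vowel merger]
  femebeba (rule 3 does not apply)
  femebeba (rule 4 does not apply)
  giving Papana femebeba.
If borrowed from Esvatish 'femibepa' after the early changes, it would undergo only the recent ones:
  rule 3 (vowel merger): no change (femibepa)
  rule 4 (palatalisation): no change (femibepa)
  ⇒ as a loan: femibepa
Papana 'femebeba' matches the inherited outcome exactly, so it is an inherited cognate, not a loan.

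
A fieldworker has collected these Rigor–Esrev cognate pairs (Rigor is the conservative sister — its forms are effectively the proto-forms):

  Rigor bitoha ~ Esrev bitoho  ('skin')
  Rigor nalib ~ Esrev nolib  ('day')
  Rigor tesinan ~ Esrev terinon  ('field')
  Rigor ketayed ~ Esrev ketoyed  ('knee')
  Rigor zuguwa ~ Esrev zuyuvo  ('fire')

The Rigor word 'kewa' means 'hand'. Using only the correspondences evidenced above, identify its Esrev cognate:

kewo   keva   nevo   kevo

zuguwa ~ zuyuvo — Rigor w corresponds to Esrev v between vowels (before a back vowel).
bitoha ~ bitoho, zuguwa ~ zuyuvo — Rigor a corresponds to Esrev o word-finally.
Applying these to Rigor 'kewa':
  kewa → keva   (w→v between vowels (before a back vowel))
  keva → kevo   (a→o word-finally)
So the Esrev cognate is 'kevo'.

kevo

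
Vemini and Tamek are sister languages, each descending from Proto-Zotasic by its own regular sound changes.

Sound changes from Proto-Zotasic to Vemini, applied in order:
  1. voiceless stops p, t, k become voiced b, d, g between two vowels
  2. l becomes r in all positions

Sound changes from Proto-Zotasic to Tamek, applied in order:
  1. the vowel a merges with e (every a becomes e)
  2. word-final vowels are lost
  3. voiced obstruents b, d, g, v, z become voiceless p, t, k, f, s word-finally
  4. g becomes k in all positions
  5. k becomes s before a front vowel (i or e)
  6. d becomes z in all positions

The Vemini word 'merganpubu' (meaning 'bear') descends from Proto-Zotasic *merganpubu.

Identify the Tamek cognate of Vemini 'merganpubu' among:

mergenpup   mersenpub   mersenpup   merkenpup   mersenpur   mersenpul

mersenpup

Tamek: start from *merganpubu.
  rule 1 (vowel merger): merganpubu → mergenpubu
  rule 2 (apocope): mergenpubu → mergenpub
  rule 3 (final devoicing): mergenpub → mergenpup
  rule 4 (unconditioned shift): mergenpup → merkenpup
  rule 5 (palatalisation): merkenpup → mersenpup
  rule 6: no change — mersenpup
  ⇒ Tamek mersenpup
Only 'mersenpup' matches the regular Tamek development of *merganpubu.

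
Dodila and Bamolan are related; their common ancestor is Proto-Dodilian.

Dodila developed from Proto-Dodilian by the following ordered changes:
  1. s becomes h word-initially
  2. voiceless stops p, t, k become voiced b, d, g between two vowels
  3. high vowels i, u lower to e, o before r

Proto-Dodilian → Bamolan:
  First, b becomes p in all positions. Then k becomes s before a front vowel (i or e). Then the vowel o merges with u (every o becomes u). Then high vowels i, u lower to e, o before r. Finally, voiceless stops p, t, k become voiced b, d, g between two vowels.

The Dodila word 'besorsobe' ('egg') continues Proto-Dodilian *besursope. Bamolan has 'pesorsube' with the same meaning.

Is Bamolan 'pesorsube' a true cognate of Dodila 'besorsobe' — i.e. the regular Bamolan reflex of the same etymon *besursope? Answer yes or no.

yes

Derive the expected Bamolan reflex of *besursope:
Bamolan: start from *besursope.
  rule 1 (unconditioned shift): besursope → pesursope
  rule 2: no change — pesursope
  rule 3 (vowel merger): pesursope → pesursupe
  rule 4 (pre-rhotic lowering): pesursupe → pesorsupe
  rule 5 (intervocalic voicing): pesorsupe → pesorsube
  ⇒ Bamolan pesorsube
Bamolan 'pesorsube' matches the regular reflex exactly, so the pair is cognate.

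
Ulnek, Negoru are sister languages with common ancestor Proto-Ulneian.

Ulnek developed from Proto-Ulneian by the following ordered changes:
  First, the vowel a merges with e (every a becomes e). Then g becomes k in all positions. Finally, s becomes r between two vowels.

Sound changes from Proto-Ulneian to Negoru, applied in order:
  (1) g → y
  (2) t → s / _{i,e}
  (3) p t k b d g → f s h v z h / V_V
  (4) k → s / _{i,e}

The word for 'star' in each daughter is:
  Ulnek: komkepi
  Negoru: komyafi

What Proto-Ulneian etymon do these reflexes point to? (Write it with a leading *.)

Position 5: Ulnek has e, Negoru has a. Negoru preserves a here (none of its changes turn any other segment into a), so the proto-segment is *a.
Position 4: Ulnek has k, Negoru has y. Taking the neighbouring segments as reconstructed: Ulnek k could go back to *k or *g; Negoru y could go back to *g or *y — the one source consistent with every daughter is *g.
Continuing position by position gives *komgapi; check it forward:
Ulnek: *komgapi
  komgapi → komgepi   [vowel merger]
  komgepi → komkepi   [unconditioned shift]
  komkepi (rule 3 does not apply)
  giving Ulnek komkepi.
Negoru: *komgapi > komyapi > komyafi  (by unconditioned shift, intervocalic lenition)
*komgapi is the unique common source.

*komgapi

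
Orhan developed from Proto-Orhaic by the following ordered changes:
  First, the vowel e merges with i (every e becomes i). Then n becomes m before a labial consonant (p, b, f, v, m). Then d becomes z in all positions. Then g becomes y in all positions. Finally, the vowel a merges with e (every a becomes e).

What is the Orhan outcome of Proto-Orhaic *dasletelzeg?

Orhan: start from *dasletelzeg.
  rule 1 (vowel merger): dasletelzeg → daslitilzig
  rule 2: no change — daslitilzig
  rule 3 (unconditioned shift): daslitilzig → zaslitilzig
  rule 4 (unconditioned shift): zaslitilzig → zaslitilziy
  rule 5 (vowel merger): zaslitilziy → zeslitilziy
  ⇒ Orhan zeslitilziy

zeslitilziy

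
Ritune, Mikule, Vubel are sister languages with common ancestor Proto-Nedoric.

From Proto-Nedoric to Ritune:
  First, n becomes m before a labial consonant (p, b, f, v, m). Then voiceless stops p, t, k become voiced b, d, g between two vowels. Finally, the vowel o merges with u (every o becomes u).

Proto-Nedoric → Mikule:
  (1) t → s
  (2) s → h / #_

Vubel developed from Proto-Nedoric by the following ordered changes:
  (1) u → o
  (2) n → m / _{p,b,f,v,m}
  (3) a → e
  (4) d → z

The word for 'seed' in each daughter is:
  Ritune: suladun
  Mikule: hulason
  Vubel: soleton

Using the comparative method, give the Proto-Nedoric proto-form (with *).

*sulaton

Position 2: Ritune has u, Mikule has u, Vubel has o. Mikule preserves u here (none of its changes turn any other segment into u), so the proto-segment is *u.
Position 1: Ritune has s, Mikule has h, Vubel has s. Ritune preserves s here (none of its changes turn any other segment into s), so the proto-segment is *s.
Continuing position by position gives *sulaton; check it forward:
Ritune: start from *sulaton.
  rule 1: no change — sulaton
  rule 2 (intervocalic voicing): sulaton → suladon
  rule 3 (vowel merger): suladon → suladun
  ⇒ Ritune suladun
Mikule: *sulaton
  sulaton → sulason   [unconditioned shift]
  sulason → hulason   [debuccalisation]
  giving Mikule hulason.
Vubel: *sulaton
  sulaton → solaton   [vowel merger]
  solaton (rule 2 does not apply)
  solaton → soleton   [vowel merger]
  soleton (rule 4 does not apply)
  giving Vubel soleton.
Only *sulaton yields all of Ritune suladun, Mikule hulason, Vubel soleton.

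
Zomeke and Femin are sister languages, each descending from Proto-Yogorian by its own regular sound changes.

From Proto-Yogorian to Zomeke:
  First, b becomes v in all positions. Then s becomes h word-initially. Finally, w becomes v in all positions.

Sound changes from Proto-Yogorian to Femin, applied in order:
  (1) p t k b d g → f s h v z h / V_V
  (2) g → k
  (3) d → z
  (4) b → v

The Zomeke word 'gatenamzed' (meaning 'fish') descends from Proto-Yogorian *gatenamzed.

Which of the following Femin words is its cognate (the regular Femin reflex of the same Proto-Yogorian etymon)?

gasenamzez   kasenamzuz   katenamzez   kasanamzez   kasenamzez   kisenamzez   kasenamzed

kasenamzez

Femin: *gatenamzed
  gatenamzed → gasenamzed   [intervocalic lenition]
  gasenamzed → kasenamzed   [unconditioned shift]
  kasenamzed → kasenamzez   [unconditioned shift]
  kasenamzez (rule 4 does not apply)
  giving Femin kasenamzez.
Among the options, 'kasenamzez' alone shows every Femin change applied in order.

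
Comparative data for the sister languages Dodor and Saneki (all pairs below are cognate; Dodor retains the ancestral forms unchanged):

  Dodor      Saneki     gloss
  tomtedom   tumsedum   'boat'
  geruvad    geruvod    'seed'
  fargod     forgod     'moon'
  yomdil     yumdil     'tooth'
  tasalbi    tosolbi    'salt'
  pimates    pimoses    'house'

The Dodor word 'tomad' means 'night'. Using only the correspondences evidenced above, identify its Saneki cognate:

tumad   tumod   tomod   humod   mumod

tomtedom ~ tumsedum, yomdil ~ yumdil — Dodor o corresponds to Saneki u after a consonant, before a nasal.
geruvad ~ geruvod, tasalbi ~ tosolbi — Dodor a corresponds to Saneki o after a consonant, before a consonant other than r, m, n, p, b, f, v.
Applying these to Dodor 'tomad':
  tomad → tumad   (o→u after a consonant, before a nasal)
  tumad → tumod   (a→o after a consonant, before a consonant other than r, m, n, p, b, f, v)
So the Saneki cognate is 'tumod'.

tumod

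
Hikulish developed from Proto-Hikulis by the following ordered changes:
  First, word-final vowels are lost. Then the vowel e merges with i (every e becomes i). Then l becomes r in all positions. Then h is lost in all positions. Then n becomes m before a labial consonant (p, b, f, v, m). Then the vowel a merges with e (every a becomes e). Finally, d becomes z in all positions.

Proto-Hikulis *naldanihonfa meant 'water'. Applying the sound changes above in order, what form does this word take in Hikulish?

Hikulish: *naldanihonfa
  naldanihonfa → naldanihonf   [apocope]
  naldanihonf (rule 2 does not apply)
  naldanihonf → nardanihonf   [unconditioned shift]
  nardanihonf → nardanionf   [h-loss]
  nardanionf → nardaniomf   [nasal place assimilation]
  nardaniomf → nerdeniomf   [vowel merger]
  nerdeniomf → nerzeniomf   [unconditioned shift]
  giving Hikulish nerzeniomf.

nerzeniomf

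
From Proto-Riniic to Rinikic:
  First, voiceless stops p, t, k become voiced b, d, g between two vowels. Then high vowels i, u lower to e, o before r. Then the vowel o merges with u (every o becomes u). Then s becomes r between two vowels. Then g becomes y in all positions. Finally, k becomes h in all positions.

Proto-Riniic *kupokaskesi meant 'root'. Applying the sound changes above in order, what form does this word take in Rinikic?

Rinikic: start from *kupokaskesi.
  rule 1 (intervocalic voicing): kupokaskesi → kubogaskesi
  rule 2: no change — kubogaskesi
  rule 3 (vowel merger): kubogaskesi → kubugaskesi
  rule 4 (rhotacism): kubugaskesi → kubugaskeri
  rule 5 (unconditioned shift): kubugaskeri → kubuyaskeri
  rule 6 (unconditioned shift): kubuyaskeri → hubuyasheri
  ⇒ Rinikic hubuyasheri

hubuyasheri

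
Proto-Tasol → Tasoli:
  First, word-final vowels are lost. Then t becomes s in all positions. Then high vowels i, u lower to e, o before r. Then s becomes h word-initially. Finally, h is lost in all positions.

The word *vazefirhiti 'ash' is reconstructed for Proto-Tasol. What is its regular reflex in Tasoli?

vazeferis

Tasoli: *vazefirhiti > vazefirhit > vazefirhis > vazeferhis > vazeferis  (by apocope, unconditioned shift, pre-rhotic lowering, h-loss)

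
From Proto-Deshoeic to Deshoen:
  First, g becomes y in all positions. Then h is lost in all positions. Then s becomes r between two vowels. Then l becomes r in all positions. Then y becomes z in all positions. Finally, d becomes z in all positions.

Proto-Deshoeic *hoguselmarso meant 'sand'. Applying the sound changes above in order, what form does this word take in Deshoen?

ozurermarso

Deshoen: start from *hoguselmarso.
  rule 1 (unconditioned shift): hoguselmarso → hoyuselmarso
  rule 2 (h-loss): hoyuselmarso → oyuselmarso
  rule 3 (rhotacism): oyuselmarso → oyurelmarso
  rule 4 (unconditioned shift): oyurelmarso → oyurermarso
  rule 5 (unconditioned shift): oyurermarso → ozurermarso
  rule 6: no change — ozurermarso
  ⇒ Deshoen ozurermarso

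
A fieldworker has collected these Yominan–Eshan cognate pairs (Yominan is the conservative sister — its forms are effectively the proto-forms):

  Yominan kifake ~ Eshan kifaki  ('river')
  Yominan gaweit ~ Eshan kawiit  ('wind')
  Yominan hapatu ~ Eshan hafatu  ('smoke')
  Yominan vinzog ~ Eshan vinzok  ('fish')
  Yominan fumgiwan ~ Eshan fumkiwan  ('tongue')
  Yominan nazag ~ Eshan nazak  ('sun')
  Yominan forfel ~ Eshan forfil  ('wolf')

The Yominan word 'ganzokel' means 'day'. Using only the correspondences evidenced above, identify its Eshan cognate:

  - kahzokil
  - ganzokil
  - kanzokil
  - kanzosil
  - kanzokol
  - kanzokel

gaweit ~ kawiit — Yominan g corresponds to Eshan k word-initially before a back vowel.
forfel ~ forfil — Yominan e corresponds to Eshan i after a consonant, before a consonant other than r, m, n, p, b, f, v.
Applying these to Yominan 'ganzokel':
  ganzokel → kanzokel   (g→k word-initially before a back vowel)
  kanzokel → kanzokil   (e→i after a consonant, before a consonant other than r, m, n, p, b, f, v)
So the Eshan cognate is 'kanzokil'.

kanzokil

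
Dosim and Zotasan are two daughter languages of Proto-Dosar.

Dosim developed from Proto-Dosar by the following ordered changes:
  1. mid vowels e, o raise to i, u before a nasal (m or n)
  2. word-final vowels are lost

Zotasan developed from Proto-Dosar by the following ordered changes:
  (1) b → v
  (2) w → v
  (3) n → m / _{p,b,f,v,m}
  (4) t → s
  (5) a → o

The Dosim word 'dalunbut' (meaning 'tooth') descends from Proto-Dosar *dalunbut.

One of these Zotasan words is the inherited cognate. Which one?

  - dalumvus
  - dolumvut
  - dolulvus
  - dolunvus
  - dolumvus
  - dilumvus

Zotasan: *dalunbut > dalunvut > dalumvut > dalumvus > dolumvus  (by unconditioned shift, nasal place assimilation, unconditioned shift, vowel merger)
Only 'dolumvus' matches the regular Zotasan development of *dalunbut.

dolumvus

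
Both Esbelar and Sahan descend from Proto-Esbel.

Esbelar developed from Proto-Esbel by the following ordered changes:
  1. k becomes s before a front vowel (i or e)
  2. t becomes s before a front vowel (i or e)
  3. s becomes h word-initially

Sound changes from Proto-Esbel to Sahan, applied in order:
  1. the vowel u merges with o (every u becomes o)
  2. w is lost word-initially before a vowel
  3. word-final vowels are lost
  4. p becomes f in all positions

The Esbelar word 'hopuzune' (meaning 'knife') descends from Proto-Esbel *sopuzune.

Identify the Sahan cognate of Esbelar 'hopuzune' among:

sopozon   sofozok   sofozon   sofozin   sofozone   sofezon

Sahan: *sopuzune
  sopuzune → sopozone   [vowel merger]
  sopozone (rule 2 does not apply)
  sopozone → sopozon   [apocope]
  sopozon → sofozon   [unconditioned shift]
  giving Sahan sofozon.
Among the options, 'sofozon' alone shows every Sahan change applied in order.

sofozon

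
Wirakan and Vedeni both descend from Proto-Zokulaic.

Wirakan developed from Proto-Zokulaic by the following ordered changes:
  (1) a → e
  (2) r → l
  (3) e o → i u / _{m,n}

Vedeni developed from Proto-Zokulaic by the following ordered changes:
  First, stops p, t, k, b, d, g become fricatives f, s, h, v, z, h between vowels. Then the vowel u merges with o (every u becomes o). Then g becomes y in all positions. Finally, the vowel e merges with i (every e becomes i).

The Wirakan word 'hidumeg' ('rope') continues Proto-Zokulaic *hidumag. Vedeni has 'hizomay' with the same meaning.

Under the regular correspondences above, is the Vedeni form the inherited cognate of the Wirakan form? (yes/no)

Derive the expected Vedeni reflex of *hidumag:
Vedeni: *hidumag > hizumag > hizomag > hizomay  (by intervocalic lenition, vowel merger, unconditioned shift)
Vedeni 'hizomay' matches the regular reflex exactly, so the pair is cognate.

yes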